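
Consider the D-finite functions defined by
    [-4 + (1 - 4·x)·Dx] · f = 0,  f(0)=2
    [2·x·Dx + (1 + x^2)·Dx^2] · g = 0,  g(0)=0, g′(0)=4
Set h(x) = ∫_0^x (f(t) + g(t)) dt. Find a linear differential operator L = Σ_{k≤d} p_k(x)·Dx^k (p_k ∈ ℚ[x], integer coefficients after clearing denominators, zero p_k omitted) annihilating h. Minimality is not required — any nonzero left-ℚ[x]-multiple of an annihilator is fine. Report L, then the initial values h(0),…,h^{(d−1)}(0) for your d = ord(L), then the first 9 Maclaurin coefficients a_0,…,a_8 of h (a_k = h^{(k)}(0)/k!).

L = (-8 + 128·x + 24·x^2)·Dx^2 + (49 - 8·x + 109·x^2 + 24·x^3)·Dx^3 + (-4 + 15·x + 15·x^3 + 4·x^4)·Dx^4  (order 4).
h: a_k = 0, 2, 6, 32/3, 95/3, 512/5, 5122/15, 8192/7, 57343/14, …
ICs: h(0) = 0, h′(0) = 2, h′′(0) = 12, h′′′(0) = 64.

f: a_k = 2, 8, 32, 128, 512, 2048, 8192, 32768, 131072, …
g: a_k = 0, 4, 0, -4/3, 0, 4/5, 0, -4/7, 0, …
Weyl lclm of L_f,L_g ⇒ L₀ (ord ≤ 3).
Integrate: L := L₀·Dx.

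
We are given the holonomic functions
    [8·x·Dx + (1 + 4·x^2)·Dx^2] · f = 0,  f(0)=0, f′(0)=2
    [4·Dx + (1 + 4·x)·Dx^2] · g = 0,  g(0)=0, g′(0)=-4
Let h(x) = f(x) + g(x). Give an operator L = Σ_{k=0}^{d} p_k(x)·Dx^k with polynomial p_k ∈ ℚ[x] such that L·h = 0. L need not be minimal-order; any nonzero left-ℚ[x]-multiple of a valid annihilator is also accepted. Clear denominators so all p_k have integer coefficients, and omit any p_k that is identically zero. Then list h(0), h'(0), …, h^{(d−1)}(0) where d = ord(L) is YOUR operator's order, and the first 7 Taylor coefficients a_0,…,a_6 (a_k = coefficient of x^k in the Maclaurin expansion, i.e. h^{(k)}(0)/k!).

L = (-8 - 96·x + 96·x^2 + 128·x^3)·Dx + (-10 - 16·x - 72·x^2 + 192·x^3 + 256·x^4)·Dx^2 + (-1 - 2·x + 8·x^2 + 8·x^3 + 48·x^4 + 64·x^5)·Dx^3  (order 3).
h: a_k = 0, -2, 8, -24, 64, -992/5, 2048/3, …
ICs: h(0) = 0, h′(0) = -2, h′′(0) = 16.

f: a_k = 0, 2, 0, -8/3, 0, 32/5, 0, …
g: a_k = 0, -4, 8, -64/3, 64, -1024/5, 2048/3, …
h₀=f+g: left-lcm gives L₀, ord ≤ 4.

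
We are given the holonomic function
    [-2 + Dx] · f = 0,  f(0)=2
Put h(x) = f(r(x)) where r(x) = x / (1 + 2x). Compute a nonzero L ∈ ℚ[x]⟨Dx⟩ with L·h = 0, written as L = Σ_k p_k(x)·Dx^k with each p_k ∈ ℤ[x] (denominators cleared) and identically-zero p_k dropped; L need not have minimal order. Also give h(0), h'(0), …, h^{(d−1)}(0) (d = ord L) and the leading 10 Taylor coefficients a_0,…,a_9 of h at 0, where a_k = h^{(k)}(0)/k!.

f: a_k = 2, 4, 4, 8/3, 4/3, 8/15, 8/45, 16/315, 4/315, 8/2835, …
h₀=f(r): pull back L_f along r ⇒ L₀.
L = -2 + (1 + 4·x + 4·x^2)·Dx  (order 1).
h: a_k = 2, 4, -4, 8/3, 4/3, -152/15, 1208/45, -17456/315, 31364/315, -452152/2835, …
ICs: h(0) = 2.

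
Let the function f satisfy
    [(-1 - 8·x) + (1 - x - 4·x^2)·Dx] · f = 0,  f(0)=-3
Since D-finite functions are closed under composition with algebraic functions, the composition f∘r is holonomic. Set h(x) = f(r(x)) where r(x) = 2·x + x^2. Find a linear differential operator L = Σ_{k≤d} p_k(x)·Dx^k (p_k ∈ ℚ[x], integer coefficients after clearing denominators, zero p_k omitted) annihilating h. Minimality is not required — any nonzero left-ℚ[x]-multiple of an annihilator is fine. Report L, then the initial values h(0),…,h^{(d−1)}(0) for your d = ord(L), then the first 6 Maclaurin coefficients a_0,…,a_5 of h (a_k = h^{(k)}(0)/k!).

f: a_k = -3, -3, -15, -27, -87, -195, …
Change of var in L_f (x↦r) gives L₀.
L = (2 + 34·x + 48·x^2 + 16·x^3) + (-1 + 2·x + 17·x^2 + 16·x^3 + 4·x^4)·Dx  (order 1).
h: a_k = -3, -6, -63, -276, -1731, -9186, …
ICs: h(0) = -3.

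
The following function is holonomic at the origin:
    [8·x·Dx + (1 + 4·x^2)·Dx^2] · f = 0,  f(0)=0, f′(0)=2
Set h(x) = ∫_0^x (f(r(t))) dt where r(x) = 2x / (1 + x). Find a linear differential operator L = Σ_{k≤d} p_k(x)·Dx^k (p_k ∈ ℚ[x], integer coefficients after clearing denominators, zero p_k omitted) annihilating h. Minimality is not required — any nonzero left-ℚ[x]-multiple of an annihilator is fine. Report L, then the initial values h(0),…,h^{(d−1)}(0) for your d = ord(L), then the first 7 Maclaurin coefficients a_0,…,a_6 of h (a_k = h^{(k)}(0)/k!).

f: a_k = 0, 2, 0, -8/3, 0, 32/5, 0, …
Substitute x→r, Dx→(1/r')Dx; clear ⇒ L₀.
Integrate: L := L₀·Dx.
L = (2 + 34·x)·Dx^2 + (1 + 2·x + 17·x^2)·Dx^3  (order 3).
h: a_k = 0, 0, 2, -4/3, -13/3, 12, 202/15, …
ICs: h(0) = 0, h′(0) = 0, h′′(0) = 4.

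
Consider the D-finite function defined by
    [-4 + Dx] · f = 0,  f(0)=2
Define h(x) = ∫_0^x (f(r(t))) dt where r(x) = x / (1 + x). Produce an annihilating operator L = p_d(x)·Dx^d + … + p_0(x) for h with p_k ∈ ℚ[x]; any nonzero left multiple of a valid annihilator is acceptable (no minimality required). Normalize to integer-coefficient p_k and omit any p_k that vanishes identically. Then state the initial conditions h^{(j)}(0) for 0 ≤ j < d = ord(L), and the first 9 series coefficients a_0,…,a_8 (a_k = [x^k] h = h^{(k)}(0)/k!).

L = -4·Dx + (1 + 2·x + x^2)·Dx^2  (order 2).
h: a_k = 0, 2, 4, 8/3, -2/3, -8/15, 28/45, -88/315, -17/315, …
ICs: h(0) = 0, h′(0) = 2.

f: a_k = 2, 8, 16, 64/3, 64/3, 256/15, 512/45, 2048/315, 1024/315, …
f∘r: x↦r, Dx↦Dx/r' in L_f ⇒ L₀.
Integrate: L := L₀·Dx.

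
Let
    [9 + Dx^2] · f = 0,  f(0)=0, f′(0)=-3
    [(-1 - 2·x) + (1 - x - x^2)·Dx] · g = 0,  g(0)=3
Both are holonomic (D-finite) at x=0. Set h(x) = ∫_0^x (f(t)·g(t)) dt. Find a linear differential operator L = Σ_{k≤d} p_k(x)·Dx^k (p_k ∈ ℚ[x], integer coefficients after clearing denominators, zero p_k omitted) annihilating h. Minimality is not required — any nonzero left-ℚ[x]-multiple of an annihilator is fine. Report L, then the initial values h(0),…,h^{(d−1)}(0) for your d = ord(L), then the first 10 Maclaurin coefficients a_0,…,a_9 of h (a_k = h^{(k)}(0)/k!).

f: a_k = 0, -3, 0, 9/2, 0, -81/40, 0, 243/560, 0, -243/4480, …
g: a_k = 3, 3, 6, 9, 15, 24, 39, 63, 102, 165, …
Sym-product of L_f,L_g gives L₀ (≤ ord 2).
∫: right-multiply L₀ by Dx.
L = (-7 + 9·x + 9·x^2)·Dx + (2 + 4·x)·Dx^2 + (-1 + x + x^2)·Dx^3  (order 3).
h: a_k = 0, 0, -9/2, -3, -9/8, -27/10, -321/80, -1503/280, -6759/896, -6093/560, …
ICs: h(0) = 0, h′(0) = 0, h′′(0) = -9.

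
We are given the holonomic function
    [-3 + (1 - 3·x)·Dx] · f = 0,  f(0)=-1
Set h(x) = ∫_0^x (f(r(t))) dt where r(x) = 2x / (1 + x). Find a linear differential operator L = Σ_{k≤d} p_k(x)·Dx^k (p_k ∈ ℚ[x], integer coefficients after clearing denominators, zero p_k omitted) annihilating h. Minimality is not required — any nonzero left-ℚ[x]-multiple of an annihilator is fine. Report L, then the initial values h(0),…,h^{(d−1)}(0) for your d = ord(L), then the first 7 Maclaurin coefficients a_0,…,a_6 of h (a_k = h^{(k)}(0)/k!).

f: a_k = -1, -3, -9, -27, -81, -243, -729, …
Change of var in L_f (x↦r) gives L₀.
h=∫h₀ ⇒ L = L₀·Dx.
L = 6·Dx + (-1 + 4·x + 5·x^2)·Dx^2  (order 2).
h: a_k = 0, -1, -3, -10, -75/2, -150, -625, …
ICs: h(0) = 0, h′(0) = -1.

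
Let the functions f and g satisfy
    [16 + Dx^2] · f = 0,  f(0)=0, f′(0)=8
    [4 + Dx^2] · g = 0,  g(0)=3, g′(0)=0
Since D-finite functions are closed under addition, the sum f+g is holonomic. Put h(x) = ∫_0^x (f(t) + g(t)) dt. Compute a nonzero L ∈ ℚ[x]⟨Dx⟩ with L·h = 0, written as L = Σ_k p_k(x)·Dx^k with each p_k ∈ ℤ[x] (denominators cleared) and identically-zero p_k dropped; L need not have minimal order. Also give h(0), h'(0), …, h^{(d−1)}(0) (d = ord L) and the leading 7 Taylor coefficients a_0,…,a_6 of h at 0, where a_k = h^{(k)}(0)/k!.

f: a_k = 0, 8, 0, -64/3, 0, 256/15, 0, …
g: a_k = 3, 0, -6, 0, 2, 0, -4/15, …
h₀=f+g: left-lcm gives L₀, ord ≤ 4.
∫: right-multiply L₀ by Dx.
L = 64·Dx + 20·Dx^3 + Dx^5  (order 5).
h: a_k = 0, 3, 4, -2, -16/3, 2/5, 128/45, …
ICs: h(0) = 0, h′(0) = 3, h′′(0) = 8, h′′′(0) = -12, h′′′′(0) = -128.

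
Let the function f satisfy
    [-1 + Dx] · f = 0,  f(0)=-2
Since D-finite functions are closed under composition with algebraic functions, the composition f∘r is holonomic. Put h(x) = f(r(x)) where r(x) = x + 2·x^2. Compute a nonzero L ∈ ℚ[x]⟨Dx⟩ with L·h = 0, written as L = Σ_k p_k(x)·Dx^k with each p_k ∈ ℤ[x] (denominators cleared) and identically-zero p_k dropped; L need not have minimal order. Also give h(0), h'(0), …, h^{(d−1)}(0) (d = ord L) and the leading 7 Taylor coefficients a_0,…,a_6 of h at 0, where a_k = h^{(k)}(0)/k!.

f: a_k = -2, -2, -1, -1/3, -1/12, -1/60, -1/360, …
f∘r: x↦r, Dx↦Dx/r' in L_f ⇒ L₀.
L = (-1 - 4·x) + Dx  (order 1).
h: a_k = -2, -2, -5, -13/3, -73/12, -281/60, -1741/360, …
ICs: h(0) = -2.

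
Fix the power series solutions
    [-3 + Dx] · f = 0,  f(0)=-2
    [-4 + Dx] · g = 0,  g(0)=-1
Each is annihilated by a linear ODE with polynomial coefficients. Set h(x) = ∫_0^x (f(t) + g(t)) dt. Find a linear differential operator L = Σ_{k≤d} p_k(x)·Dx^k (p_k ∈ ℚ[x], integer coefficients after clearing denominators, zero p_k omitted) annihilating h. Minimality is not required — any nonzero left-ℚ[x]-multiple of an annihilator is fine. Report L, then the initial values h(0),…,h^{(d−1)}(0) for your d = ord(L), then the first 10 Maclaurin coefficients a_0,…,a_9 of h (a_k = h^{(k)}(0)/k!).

f: a_k = -2, -6, -9, -9, -27/4, -81/20, -81/40, -243/280, -729/2240, -243/2240, …
g: a_k = -1, -4, -8, -32/3, -32/3, -128/15, -256/45, -1024/315, -512/315, -2048/2835, …
L₀ := lclm(L_f,L_g); ord L₀ ≤ 1+1.
Integrate: L := L₀·Dx.
L = 12·Dx - 7·Dx^2 + Dx^3  (order 3).
h: a_k = 0, -3, -5, -17/3, -59/12, -209/60, -151/72, -2777/2520, -10379/20160, -39329/181440, …
ICs: h(0) = 0, h′(0) = -3, h′′(0) = -10.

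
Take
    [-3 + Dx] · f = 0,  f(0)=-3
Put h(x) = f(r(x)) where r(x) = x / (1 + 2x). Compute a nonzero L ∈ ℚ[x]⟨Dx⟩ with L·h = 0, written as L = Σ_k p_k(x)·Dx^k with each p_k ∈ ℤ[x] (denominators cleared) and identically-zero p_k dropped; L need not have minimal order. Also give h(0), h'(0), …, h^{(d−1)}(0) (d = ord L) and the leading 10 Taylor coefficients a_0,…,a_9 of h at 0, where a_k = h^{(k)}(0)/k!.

L = -3 + (1 + 4·x + 4·x^2)·Dx  (order 1).
h: a_k = -3, -9, 9/2, 9/2, -153/8, 1557/40, -4743/80, 37323/560, -136251/4480, -489897/4480, …
ICs: h(0) = -3.

f: a_k = -3, -9, -27/2, -27/2, -81/8, -243/40, -243/80, -729/560, -2187/4480, -729/4480, …
h₀=f(r): pull back L_f along r ⇒ L₀.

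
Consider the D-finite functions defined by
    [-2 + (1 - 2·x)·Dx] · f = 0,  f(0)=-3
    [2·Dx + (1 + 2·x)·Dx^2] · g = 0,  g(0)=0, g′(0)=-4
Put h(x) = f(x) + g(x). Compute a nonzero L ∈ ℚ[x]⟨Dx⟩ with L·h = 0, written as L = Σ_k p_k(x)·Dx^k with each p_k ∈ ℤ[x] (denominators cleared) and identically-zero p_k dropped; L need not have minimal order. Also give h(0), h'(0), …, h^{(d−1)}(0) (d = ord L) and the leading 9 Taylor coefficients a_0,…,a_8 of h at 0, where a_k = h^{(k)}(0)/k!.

L = (40 + 16·x)·Dx + (8 + 64·x + 32·x^2)·Dx^2 + (-3 - 2·x + 12·x^2 + 8·x^3)·Dx^3  (order 3).
h: a_k = -3, -10, -8, -88/3, -40, -544/5, -512/3, -2944/7, -704, …
ICs: h(0) = -3, h′(0) = -10, h′′(0) = -16.

f: a_k = -3, -6, -12, -24, -48, -96, -192, -384, -768, …
g: a_k = 0, -4, 4, -16/3, 8, -64/5, 64/3, -256/7, 64, …
h₀=f+g: left-lcm gives L₀, ord ≤ 3.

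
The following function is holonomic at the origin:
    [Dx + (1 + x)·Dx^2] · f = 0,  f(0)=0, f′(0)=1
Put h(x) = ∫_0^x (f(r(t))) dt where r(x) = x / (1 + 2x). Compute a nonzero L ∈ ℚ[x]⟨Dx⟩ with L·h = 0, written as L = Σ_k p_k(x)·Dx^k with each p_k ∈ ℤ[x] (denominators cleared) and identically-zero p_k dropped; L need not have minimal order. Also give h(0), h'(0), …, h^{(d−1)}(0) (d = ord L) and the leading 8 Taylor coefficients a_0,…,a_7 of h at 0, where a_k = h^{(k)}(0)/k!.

f: a_k = 0, 1, -1/2, 1/3, -1/4, 1/5, -1/6, 1/7, …
L₀ from L_f via x↦r, Dx↦r'^{-1}Dx.
h=∫₀ˣh₀: take L = L₀·Dx.
L = (5 + 12·x)·Dx^2 + (1 + 5·x + 6·x^2)·Dx^3  (order 3).
h: a_k = 0, 0, 1/2, -5/6, 19/12, -13/4, 211/30, -95/6, …
ICs: h(0) = 0, h′(0) = 0, h′′(0) = 1.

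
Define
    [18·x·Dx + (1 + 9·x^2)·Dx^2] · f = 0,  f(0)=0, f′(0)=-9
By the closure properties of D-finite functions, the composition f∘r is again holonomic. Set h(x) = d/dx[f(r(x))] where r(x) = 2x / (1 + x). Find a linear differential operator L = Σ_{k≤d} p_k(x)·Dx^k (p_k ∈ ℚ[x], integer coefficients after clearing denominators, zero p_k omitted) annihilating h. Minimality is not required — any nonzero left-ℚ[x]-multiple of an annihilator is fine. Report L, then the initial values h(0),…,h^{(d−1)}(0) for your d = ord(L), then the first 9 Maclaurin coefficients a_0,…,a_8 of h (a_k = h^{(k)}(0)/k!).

L = (2 + 74·x) + (1 + 2·x + 37·x^2)·Dx  (order 1).
h: a_k = -18, 36, 594, -2520, -16938, 127116, 372474, -5448240, -2885058, …
ICs: h(0) = -18.

f: a_k = 0, -9, 0, 27, 0, -729/5, 0, 6561/7, 0, …
Change of var in L_f (x↦r) gives L₀.
h₀' ⇒ L via d/dx closure of L₀.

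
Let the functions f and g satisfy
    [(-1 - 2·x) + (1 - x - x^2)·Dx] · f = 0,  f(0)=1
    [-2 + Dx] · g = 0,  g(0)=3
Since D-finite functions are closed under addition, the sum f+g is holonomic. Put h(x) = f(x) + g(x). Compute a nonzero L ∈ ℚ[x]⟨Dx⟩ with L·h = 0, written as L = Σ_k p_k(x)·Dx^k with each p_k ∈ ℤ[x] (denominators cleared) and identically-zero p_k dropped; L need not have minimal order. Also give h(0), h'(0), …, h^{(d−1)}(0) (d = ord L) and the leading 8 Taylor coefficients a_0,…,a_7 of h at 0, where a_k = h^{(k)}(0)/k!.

L = (-4 - 8·x - 24·x^2 - 8·x^3) + (14·x + 10·x^2 - 8·x^3 - 4·x^4)·Dx + (1 - 5·x + x^2 + 6·x^3 + 2·x^4)·Dx^2  (order 2).
h: a_k = 4, 7, 8, 7, 7, 44/5, 199/15, 2213/105, …
ICs: h(0) = 4, h′(0) = 7.

f: a_k = 1, 1, 2, 3, 5, 8, 13, 21, …
g: a_k = 3, 6, 6, 4, 2, 4/5, 4/15, 8/105, …
Sum ⇒ L₀ = lclm(L_f,L_g) in ℚ(x)⟨Dx⟩.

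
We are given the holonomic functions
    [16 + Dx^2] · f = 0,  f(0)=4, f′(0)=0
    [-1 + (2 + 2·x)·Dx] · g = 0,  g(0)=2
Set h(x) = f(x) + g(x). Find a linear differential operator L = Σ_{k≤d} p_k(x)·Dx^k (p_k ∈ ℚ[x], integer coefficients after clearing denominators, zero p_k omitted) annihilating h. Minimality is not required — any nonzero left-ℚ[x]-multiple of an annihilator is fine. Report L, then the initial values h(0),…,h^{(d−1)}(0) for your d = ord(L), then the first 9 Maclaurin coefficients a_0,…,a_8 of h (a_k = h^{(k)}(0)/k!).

f: a_k = 4, 0, -32, 0, 128/3, 0, -1024/45, 0, 2048/315, …
g: a_k = 2, 1, -1/4, 1/8, -5/64, 7/128, -21/512, 33/1024, -429/16384, …
L₀ := lclm(L_f,L_g); ord L₀ ≤ 2+1.
L = (-1072 - 2048·x - 1024·x^2) + (2016 + 6112·x + 6144·x^2 + 2048·x^3)·Dx + (-67 - 128·x - 64·x^2)·Dx^2 + (126 + 382·x + 384·x^2 + 128·x^3)·Dx^3  (order 3).
h: a_k = 6, 1, -129/4, 1/8, 8177/192, 7/128, -525233/23040, 33/1024, 33419297/5160960, …
ICs: h(0) = 6, h′(0) = 1, h′′(0) = -129/2.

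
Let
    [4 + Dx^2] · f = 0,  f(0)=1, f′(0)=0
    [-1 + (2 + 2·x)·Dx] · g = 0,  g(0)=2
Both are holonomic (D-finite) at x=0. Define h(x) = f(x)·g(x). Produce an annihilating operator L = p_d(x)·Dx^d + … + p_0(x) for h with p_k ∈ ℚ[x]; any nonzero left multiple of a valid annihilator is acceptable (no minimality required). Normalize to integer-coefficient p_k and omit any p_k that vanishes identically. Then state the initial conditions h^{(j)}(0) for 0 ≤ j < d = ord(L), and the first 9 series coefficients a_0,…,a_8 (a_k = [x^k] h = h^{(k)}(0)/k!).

f: a_k = 1, 0, -2, 0, 2/3, 0, -4/45, 0, 2/315, …
g: a_k = 2, 1, -1/4, 1/8, -5/64, 7/128, -21/512, 33/1024, -429/16384, …
f·g: L₀ = L_f ⊗_s L_g, ord ≤ 2·1.
L = (19 + 32·x + 16·x^2) + (-4 - 4·x)·Dx + (4 + 8·x + 4·x^2)·Dx^2  (order 2).
h: a_k = 2, 1, -17/4, -15/8, 337/192, 181/384, -5281/23040, -3811/46080, 199649/5160960, …
ICs: h(0) = 2, h′(0) = 1.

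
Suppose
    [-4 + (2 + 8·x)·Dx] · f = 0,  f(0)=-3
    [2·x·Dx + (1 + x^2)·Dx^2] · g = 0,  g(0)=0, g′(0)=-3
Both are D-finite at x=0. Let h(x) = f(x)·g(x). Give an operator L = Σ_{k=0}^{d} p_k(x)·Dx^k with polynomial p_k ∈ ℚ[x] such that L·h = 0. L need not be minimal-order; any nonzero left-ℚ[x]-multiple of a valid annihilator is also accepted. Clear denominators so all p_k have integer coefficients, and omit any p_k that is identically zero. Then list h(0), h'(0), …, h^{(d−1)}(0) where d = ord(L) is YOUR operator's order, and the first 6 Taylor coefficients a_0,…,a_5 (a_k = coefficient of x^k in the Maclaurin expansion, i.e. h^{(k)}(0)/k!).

f: a_k = -3, -6, 6, -12, 30, -84, …
g: a_k = 0, -3, 0, 1, 0, -3/5, …
L₀ := L_f ⊗_s L_g (sym. prod.), ord ≤ 2.
L = (12 - 4·x - 4·x^2) + (-4 - 14·x + 12·x^2 + 16·x^3)·Dx + (1 + 8·x + 17·x^2 + 8·x^3 + 16·x^4)·Dx^2  (order 2).
h: a_k = 0, 9, 18, -21, 30, -411/5, …
ICs: h(0) = 0, h′(0) = 9.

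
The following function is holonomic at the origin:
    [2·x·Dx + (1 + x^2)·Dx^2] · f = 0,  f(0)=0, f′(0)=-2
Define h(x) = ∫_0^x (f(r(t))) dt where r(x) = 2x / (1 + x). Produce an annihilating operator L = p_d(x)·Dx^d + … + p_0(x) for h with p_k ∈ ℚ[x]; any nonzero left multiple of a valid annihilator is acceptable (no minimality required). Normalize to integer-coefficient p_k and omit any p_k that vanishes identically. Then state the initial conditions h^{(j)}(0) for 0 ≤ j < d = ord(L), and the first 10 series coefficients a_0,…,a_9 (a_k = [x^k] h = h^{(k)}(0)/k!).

f: a_k = 0, -2, 0, 2/3, 0, -2/5, 0, 2/7, 0, -2/9, …
L₀ from L_f via x↦r, Dx↦r'^{-1}Dx.
Integrate: L := L₀·Dx.
L = (2 + 10·x)·Dx^2 + (1 + 2·x + 5·x^2)·Dx^3  (order 3).
h: a_k = 0, 0, -2, 4/3, 1/3, -12/5, 38/15, 44/21, -139/14, 28/3, …
ICs: h(0) = 0, h′(0) = 0, h′′(0) = -4.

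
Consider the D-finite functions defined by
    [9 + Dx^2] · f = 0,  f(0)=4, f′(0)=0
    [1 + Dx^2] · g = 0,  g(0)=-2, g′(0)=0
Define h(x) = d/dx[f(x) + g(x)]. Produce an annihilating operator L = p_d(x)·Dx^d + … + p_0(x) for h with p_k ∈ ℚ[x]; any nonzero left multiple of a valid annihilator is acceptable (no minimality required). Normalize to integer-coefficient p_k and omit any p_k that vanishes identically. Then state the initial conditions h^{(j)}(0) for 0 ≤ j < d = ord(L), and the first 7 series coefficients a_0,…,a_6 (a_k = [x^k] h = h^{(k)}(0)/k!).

L = 9 + 10·Dx^2 + Dx^4  (order 4).
h: a_k = 0, -34, 0, 161/3, 0, -1457/60, 0, …
ICs: h(0) = 0, h′(0) = -34, h′′(0) = 0, h′′′(0) = 322.

f: a_k = 4, 0, -18, 0, 27/2, 0, -81/20, …
g: a_k = -2, 0, 1, 0, -1/12, 0, 1/360, …
f+g: L₀ = lclm(L_f,L_g), ord ≤ 2+2.
Differentiate: ansatz ord ≤ ord L₀ ⇒ L.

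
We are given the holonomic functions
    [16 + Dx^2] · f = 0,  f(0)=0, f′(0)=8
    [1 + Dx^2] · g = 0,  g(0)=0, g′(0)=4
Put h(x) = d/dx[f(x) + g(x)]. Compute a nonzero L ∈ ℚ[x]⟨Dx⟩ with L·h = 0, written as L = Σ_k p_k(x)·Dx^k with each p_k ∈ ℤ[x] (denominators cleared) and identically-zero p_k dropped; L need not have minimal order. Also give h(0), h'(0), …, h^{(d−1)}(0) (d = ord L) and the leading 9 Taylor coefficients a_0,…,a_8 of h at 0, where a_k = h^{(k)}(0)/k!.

L = 16 + 17·Dx^2 + Dx^4  (order 4).
h: a_k = 12, 0, -66, 0, 171/2, 0, -2731/60, 0, 43691/3360, …
ICs: h(0) = 12, h′(0) = 0, h′′(0) = -132, h′′′(0) = 0.

f: a_k = 0, 8, 0, -64/3, 0, 256/15, 0, -2048/315, 0, …
g: a_k = 0, 4, 0, -2/3, 0, 1/30, 0, -1/1260, 0, …
h₀=f+g: left-lcm gives L₀, ord ≤ 4.
Differentiate: ansatz ord ≤ ord L₀ ⇒ L.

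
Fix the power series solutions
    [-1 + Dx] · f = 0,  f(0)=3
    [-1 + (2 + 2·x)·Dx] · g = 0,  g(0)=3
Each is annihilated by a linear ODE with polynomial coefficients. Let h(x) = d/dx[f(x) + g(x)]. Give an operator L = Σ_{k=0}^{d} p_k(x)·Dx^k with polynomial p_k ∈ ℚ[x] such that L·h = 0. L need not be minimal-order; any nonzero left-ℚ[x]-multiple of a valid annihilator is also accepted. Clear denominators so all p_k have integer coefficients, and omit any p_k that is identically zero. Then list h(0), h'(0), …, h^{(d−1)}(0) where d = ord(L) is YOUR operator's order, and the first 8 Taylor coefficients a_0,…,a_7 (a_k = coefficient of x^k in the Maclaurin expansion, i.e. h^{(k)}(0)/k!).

f: a_k = 3, 3, 3/2, 1/2, 1/8, 1/40, 1/240, 1/1680, …
g: a_k = 3, 3/2, -3/8, 3/16, -15/128, 21/256, -63/1024, 99/2048, …
f+g: L₀ = lclm(L_f,L_g), ord ≤ 1+1.
h₀' ⇒ L via d/dx closure of L₀.
L = (-5 - 2·x) + (-1 - 8·x - 4·x^2)·Dx + (6 + 10·x + 4·x^2)·Dx^2  (order 2).
h: a_k = 9/2, 9/4, 33/16, 1/32, 137/256, -881/2560, 10523/30720, -134879/430080, …
ICs: h(0) = 9/2, h′(0) = 9/4.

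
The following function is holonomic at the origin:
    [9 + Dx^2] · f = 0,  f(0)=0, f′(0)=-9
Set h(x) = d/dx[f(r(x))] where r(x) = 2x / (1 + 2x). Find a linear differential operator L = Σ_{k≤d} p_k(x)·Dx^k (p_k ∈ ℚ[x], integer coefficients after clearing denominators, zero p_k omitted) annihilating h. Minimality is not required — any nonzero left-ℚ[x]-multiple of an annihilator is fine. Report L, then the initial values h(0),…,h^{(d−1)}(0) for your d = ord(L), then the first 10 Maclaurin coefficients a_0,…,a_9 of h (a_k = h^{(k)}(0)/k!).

L = (60 + 96·x + 96·x^2) + (12 + 72·x + 144·x^2 + 96·x^3)·Dx + (1 + 8·x + 24·x^2 + 32·x^3 + 16·x^4)·Dx^2  (order 2).
h: a_k = -18, 72, 108, -2016, 10548, -36720, 464472/5, -726912/5, -3219588/35, 12942864/7, …
ICs: h(0) = -18, h′(0) = 72.

f: a_k = 0, -9, 0, 27/2, 0, -243/40, 0, 729/560, 0, -729/4480, …
f∘r: x↦r, Dx↦Dx/r' in L_f ⇒ L₀.
h=h₀': d/dx-closure on L₀ ⇒ L.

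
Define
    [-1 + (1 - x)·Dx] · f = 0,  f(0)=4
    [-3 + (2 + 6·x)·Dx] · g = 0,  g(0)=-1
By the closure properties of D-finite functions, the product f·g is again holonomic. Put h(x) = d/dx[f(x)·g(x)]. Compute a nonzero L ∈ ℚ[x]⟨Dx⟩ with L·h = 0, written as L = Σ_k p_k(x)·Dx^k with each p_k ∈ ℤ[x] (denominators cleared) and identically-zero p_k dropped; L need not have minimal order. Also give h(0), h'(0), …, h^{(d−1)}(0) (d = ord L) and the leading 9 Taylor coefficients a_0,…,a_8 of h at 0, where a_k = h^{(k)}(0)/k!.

f: a_k = 4, 4, 4, 4, 4, 4, 4, 4, 4, …
g: a_k = -1, -3/2, 9/8, -27/16, 405/128, -1701/256, 15309/1024, -72171/2048, 2814669/32768, …
L₀ := L_f ⊗_s L_g (sym. prod.), ord ≤ 1.
h₀' ⇒ L via d/dx closure of L₀.
L = (11 + 90·x + 27·x^2) + (-10 - 26·x + 18·x^2 + 18·x^3)·Dx  (order 1).
h: a_k = -10, -11, -147/4, 13/8, -8375/64, 25827/128, -384671/512, 1935421/1024, -91822527/16384, …
ICs: h(0) = -10.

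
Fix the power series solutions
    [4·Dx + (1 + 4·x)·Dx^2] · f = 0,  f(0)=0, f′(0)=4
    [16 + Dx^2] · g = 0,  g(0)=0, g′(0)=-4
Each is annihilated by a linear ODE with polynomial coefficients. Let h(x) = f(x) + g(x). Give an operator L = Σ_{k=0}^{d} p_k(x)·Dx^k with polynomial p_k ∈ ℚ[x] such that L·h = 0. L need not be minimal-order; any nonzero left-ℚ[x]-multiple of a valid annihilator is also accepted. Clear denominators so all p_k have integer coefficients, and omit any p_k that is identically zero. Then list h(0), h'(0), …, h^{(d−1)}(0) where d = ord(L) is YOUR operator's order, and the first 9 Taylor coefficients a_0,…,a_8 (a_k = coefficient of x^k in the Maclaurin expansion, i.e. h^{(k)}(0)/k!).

f: a_k = 0, 4, -8, 64/3, -64, 1024/5, -2048/3, 16384/7, -8192, …
g: a_k = 0, -4, 0, 32/3, 0, -128/15, 0, 1024/315, 0, …
f+g: L₀ = lclm(L_f,L_g), ord ≤ 2+2.
L = (448 + 512·x + 1024·x^2)·Dx + (48 + 320·x + 768·x^2 + 1024·x^3)·Dx^2 + (28 + 32·x + 64·x^2)·Dx^3 + (3 + 20·x + 48·x^2 + 64·x^3)·Dx^4  (order 4).
h: a_k = 0, 0, -8, 32, -64, 2944/15, -2048/3, 105472/45, -8192, …
ICs: h(0) = 0, h′(0) = 0, h′′(0) = -16, h′′′(0) = 192.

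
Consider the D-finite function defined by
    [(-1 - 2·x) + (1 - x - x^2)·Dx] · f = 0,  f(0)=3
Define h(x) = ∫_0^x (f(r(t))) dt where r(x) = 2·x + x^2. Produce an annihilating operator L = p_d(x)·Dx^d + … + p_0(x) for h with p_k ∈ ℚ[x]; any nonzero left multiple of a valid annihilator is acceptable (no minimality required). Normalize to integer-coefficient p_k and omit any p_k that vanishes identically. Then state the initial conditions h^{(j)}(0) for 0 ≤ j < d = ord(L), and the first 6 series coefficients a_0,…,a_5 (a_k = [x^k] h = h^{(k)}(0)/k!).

L = (2 + 10·x + 12·x^2 + 4·x^3)·Dx + (-1 + 2·x + 5·x^2 + 4·x^3 + x^4)·Dx^2  (order 2).
h: a_k = 0, 3, 3, 9, 24, 354/5, …
ICs: h(0) = 0, h′(0) = 3.

f: a_k = 3, 3, 6, 9, 15, 24, …
h₀=f(r): pull back L_f along r ⇒ L₀.
∫: right-multiply L₀ by Dx.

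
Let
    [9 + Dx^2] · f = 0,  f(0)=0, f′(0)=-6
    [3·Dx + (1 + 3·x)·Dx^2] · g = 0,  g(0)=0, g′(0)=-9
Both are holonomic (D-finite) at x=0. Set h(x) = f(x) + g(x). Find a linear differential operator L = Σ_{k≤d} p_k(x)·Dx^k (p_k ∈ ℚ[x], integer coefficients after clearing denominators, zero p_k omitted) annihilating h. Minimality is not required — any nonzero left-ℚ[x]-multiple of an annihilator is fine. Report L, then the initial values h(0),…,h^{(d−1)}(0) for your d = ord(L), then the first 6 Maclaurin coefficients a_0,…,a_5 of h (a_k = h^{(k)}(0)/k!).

f: a_k = 0, -6, 0, 9, 0, -81/20, …
g: a_k = 0, -9, 27/2, -27, 243/4, -729/5, …
L₀ := lclm(L_f,L_g); ord L₀ ≤ 2+2.
L = (63 + 54·x + 81·x^2)·Dx + (9 + 45·x + 81·x^2 + 81·x^3)·Dx^2 + (7 + 6·x + 9·x^2)·Dx^3 + (1 + 5·x + 9·x^2 + 9·x^3)·Dx^4  (order 4).
h: a_k = 0, -15, 27/2, -18, 243/4, -2997/20, …
ICs: h(0) = 0, h′(0) = -15, h′′(0) = 27, h′′′(0) = -108.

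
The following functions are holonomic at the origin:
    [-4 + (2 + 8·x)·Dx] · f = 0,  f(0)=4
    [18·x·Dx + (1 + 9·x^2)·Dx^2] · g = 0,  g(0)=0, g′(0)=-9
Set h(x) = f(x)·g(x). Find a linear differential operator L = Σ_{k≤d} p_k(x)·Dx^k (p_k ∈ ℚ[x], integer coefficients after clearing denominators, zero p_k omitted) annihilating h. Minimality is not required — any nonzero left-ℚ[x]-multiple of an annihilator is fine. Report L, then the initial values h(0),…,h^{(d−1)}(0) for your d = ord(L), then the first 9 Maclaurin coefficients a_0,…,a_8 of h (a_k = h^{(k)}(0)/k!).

L = (12 - 36·x - 36·x^2) + (-4 + 2·x + 108·x^2 + 144·x^3)·Dx + (1 + 8·x + 25·x^2 + 72·x^3 + 144·x^4)·Dx^2  (order 2).
h: a_k = 0, -36, -72, 180, 72, -2196/5, -8712/5, 240084/35, -46008/35, …
ICs: h(0) = 0, h′(0) = -36.

f: a_k = 4, 8, -8, 16, -40, 112, -336, 1056, -3432, …
g: a_k = 0, -9, 0, 27, 0, -729/5, 0, 6561/7, 0, …
h₀=f·g: eliminate ⇒ L₀, order ≤ 1·2.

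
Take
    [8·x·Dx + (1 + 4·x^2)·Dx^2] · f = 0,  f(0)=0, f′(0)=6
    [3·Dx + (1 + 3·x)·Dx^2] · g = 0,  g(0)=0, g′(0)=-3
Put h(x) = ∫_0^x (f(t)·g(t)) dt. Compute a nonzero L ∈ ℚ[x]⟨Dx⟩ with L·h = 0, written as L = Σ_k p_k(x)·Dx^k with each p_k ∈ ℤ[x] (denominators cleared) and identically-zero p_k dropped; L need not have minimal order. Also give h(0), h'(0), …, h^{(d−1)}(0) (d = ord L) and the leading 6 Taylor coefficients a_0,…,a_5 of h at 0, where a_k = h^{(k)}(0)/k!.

f: a_k = 0, 6, 0, -8, 0, 96/5, …
g: a_k = 0, -3, 9/2, -9, 81/4, -243/5, …
h₀=f·g: eliminate ⇒ L₀, order ≤ 2·2.
h=∫h₀ ⇒ L = L₀·Dx.
L = (1632 + 8496·x + 23040·x^2 + 110016·x^3 + 207360·x^4 + 269568·x^5 + 82944·x^7)·Dx^2 + (418 + 6672·x + 44112·x^2 + 151488·x^3 + 393984·x^4 + 642816·x^5 + 725760·x^6 + 82944·x^7 + 290304·x^8)·Dx^3 + (204 + 1844·x + 12096·x^2 + 47408·x^3 + 122880·x^4 + 240192·x^5 + 331776·x^6 + 361728·x^7 + 82944·x^8 + 165888·x^9)·Dx^4 + (25 + 246·x + 1217·x^2 + 4128·x^3 + 10624·x^4 + 22080·x^5 + 34272·x^6 + 41472·x^7 + 43776·x^8 + 13824·x^9 + 20736·x^10)·Dx^5  (order 5).
h: a_k = 0, 0, 0, -6, 27/4, -6, …
ICs: h(0) = 0, h′(0) = 0, h′′(0) = 0, h′′′(0) = -36, h′′′′(0) = 162.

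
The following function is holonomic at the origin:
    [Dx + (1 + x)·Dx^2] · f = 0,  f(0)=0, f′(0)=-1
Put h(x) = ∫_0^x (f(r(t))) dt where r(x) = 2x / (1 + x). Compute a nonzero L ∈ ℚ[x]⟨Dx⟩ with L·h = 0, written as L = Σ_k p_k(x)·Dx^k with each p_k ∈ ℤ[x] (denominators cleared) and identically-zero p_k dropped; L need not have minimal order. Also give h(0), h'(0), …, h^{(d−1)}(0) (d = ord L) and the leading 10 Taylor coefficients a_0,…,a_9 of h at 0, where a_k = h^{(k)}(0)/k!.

f: a_k = 0, -1, 1/2, -1/3, 1/4, -1/5, 1/6, -1/7, 1/8, -1/9, …
Substitute x→r, Dx→(1/r')Dx; clear ⇒ L₀.
h=∫₀ˣh₀: take L = L₀·Dx.
L = (4 + 6·x)·Dx^2 + (1 + 4·x + 3·x^2)·Dx^3  (order 3).
h: a_k = 0, 0, -1, 4/3, -13/6, 4, -121/15, 52/3, -1093/28, 820/9, …
ICs: h(0) = 0, h′(0) = 0, h′′(0) = -2.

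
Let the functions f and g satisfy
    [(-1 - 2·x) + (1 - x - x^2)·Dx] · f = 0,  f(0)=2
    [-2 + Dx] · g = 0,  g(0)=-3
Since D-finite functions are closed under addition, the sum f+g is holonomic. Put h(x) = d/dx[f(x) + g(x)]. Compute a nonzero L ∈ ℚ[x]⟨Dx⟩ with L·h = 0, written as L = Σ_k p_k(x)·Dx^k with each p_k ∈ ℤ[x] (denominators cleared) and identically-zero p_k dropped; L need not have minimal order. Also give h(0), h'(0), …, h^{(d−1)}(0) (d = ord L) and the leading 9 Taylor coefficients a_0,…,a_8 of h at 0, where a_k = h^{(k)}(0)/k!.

f: a_k = 2, 2, 4, 6, 10, 16, 26, 42, 68, …
g: a_k = -3, -6, -6, -4, -2, -4/5, -4/15, -8/105, -2/105, …
Sum ⇒ L₀ = lclm(L_f,L_g) in ℚ(x)⟨Dx⟩.
h=h₀': d/dx-closure on L₀ ⇒ L.
L = (10 + 44·x + 44·x^2 + 48·x^3 + 12·x^4) + (-7 - 24·x - 28·x^2 - 12·x^3 + 10·x^4 + 4·x^5)·Dx + (1 + x + 3·x^2 - 6·x^3 - 8·x^4 - 2·x^5)·Dx^2  (order 2).
h: a_k = -4, -4, 6, 32, 76, 772/5, 4402/15, 57104/105, 103946/105, …
ICs: h(0) = -4, h′(0) = -4.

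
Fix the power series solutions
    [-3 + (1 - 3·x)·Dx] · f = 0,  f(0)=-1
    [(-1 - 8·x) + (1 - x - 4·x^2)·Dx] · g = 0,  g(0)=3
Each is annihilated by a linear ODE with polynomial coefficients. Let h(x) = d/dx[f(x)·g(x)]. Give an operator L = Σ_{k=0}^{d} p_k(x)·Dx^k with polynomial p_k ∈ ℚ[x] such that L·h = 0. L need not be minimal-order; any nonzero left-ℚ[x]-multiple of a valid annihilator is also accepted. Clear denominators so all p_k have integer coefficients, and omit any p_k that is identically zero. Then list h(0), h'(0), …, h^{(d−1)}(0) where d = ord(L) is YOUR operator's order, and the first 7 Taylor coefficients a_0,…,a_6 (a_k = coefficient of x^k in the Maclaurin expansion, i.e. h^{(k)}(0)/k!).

f: a_k = -1, -3, -9, -27, -81, -243, -729, …
g: a_k = 3, 3, 15, 27, 87, 195, 543, …
Sym-product of L_f,L_g gives L₀ (≤ ord 1).
h=h₀': d/dx-closure on L₀ ⇒ L.
L = (17 - 24·x - 141·x^2 - 96·x^3 + 864·x^4) + (-2 + 7·x + 24·x^2 - 95·x^3 - 30·x^4 + 216·x^5)·Dx  (order 1).
h: a_k = -12, -102, -540, -2508, -10380, -40626, -151452, …
ICs: h(0) = -12.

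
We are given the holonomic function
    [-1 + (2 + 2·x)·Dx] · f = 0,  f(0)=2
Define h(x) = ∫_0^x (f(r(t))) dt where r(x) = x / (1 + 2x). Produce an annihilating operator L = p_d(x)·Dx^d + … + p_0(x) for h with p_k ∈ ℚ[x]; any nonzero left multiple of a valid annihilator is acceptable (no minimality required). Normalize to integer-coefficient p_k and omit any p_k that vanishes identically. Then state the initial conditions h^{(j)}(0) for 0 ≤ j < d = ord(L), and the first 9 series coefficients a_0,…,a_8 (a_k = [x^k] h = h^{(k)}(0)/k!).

L = -Dx + (2 + 10·x + 12·x^2)·Dx^2  (order 2).
h: a_k = 0, 2, 1/2, -3/4, 41/32, -757/320, 1181/256, -33645/3584, 162105/8192, …
ICs: h(0) = 0, h′(0) = 2.

f: a_k = 2, 1, -1/4, 1/8, -5/64, 7/128, -21/512, 33/1024, -429/16384, …
Change of var in L_f (x↦r) gives L₀.
h=∫₀ˣh₀: take L = L₀·Dx.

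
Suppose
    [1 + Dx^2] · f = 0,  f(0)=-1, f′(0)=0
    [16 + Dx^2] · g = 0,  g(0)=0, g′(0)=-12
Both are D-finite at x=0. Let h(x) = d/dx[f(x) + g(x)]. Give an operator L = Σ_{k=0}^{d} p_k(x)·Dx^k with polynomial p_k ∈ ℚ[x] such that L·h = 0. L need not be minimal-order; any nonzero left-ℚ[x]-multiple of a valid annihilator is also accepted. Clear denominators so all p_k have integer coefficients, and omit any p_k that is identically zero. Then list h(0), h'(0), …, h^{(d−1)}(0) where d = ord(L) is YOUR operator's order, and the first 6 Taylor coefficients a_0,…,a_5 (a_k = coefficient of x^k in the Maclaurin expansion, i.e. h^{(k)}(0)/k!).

L = 16 + 17·Dx^2 + Dx^4  (order 4).
h: a_k = -12, 1, 96, -1/6, -128, 1/120, …
ICs: h(0) = -12, h′(0) = 1, h′′(0) = 192, h′′′(0) = -1.

f: a_k = -1, 0, 1/2, 0, -1/24, 0, …
g: a_k = 0, -12, 0, 32, 0, -128/5, …
Sum ⇒ L₀ = lclm(L_f,L_g) in ℚ(x)⟨Dx⟩.
h₀' ⇒ L via d/dx closure of L₀.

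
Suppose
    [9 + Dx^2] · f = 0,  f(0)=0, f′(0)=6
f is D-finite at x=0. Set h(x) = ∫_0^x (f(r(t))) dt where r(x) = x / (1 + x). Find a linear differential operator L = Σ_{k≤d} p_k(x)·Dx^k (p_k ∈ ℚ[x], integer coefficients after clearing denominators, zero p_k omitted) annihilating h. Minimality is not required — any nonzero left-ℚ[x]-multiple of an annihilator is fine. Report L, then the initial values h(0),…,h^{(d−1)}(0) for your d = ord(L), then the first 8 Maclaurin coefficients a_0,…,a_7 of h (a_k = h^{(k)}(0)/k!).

f: a_k = 0, 6, 0, -9, 0, 81/20, 0, -243/280, …
L₀ from L_f via x↦r, Dx↦r'^{-1}Dx.
∫: right-multiply L₀ by Dx.
L = 9·Dx + (2 + 6·x + 6·x^2 + 2·x^3)·Dx^2 + (1 + 4·x + 6·x^2 + 4·x^3 + x^4)·Dx^3  (order 3).
h: a_k = 0, 0, 3, -2, -3/4, 21/5, -293/40, 255/28, …
ICs: h(0) = 0, h′(0) = 0, h′′(0) = 6.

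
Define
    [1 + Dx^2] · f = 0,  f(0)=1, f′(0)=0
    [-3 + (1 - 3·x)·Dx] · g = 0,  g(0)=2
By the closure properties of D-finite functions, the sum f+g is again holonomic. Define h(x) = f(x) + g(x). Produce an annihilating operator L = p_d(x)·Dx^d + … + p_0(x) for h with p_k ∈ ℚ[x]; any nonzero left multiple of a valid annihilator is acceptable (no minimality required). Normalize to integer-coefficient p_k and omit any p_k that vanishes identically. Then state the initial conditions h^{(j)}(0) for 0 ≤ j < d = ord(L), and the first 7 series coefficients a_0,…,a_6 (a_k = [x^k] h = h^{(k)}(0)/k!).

f: a_k = 1, 0, -1/2, 0, 1/24, 0, -1/720, …
g: a_k = 2, 6, 18, 54, 162, 486, 1458, …
Weyl lclm of L_f,L_g ⇒ L₀ (ord ≤ 3).
L = (-165 + 18·x - 27·x^2) + (19 - 63·x + 27·x^2 - 27·x^3)·Dx + (-165 + 18·x - 27·x^2)·Dx^2 + (19 - 63·x + 27·x^2 - 27·x^3)·Dx^3  (order 3).
h: a_k = 3, 6, 35/2, 54, 3889/24, 486, 1049759/720, …
ICs: h(0) = 3, h′(0) = 6, h′′(0) = 35.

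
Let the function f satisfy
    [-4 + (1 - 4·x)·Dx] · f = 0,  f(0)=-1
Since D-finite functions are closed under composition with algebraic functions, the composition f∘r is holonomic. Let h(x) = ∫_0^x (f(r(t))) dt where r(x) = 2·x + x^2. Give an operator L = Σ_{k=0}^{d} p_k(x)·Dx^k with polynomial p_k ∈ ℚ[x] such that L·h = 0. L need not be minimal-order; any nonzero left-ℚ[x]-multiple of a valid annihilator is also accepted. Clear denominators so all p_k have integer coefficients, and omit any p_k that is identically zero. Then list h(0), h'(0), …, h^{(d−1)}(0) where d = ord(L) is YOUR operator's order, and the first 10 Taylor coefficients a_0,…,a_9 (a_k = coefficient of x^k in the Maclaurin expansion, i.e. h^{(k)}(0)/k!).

f: a_k = -1, -4, -16, -64, -256, -1024, -4096, -16384, -65536, -262144, …
Substitute x→r, Dx→(1/r')Dx; clear ⇒ L₀.
∫: right-multiply L₀ by Dx.
L = (8 + 8·x)·Dx + (-1 + 8·x + 4·x^2)·Dx^2  (order 2).
h: a_k = 0, -1, -4, -68/3, -144, -976, -20672/3, -350272/7, -370944, -25141504/9, …
ICs: h(0) = 0, h′(0) = -1.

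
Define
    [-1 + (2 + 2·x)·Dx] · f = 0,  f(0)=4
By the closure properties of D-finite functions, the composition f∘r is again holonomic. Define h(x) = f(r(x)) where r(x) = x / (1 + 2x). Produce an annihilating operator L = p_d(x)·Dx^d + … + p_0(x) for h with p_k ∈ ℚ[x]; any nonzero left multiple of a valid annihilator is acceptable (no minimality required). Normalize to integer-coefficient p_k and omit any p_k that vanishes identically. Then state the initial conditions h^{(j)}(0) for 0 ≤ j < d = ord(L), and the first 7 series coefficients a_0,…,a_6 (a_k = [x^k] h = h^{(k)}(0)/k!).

L = -1 + (2 + 10·x + 12·x^2)·Dx  (order 1).
h: a_k = 4, 2, -9/2, 41/4, -757/32, 3543/64, -33645/256, …
ICs: h(0) = 4.

f: a_k = 4, 2, -1/2, 1/4, -5/32, 7/64, -21/256, …
L₀ from L_f via x↦r, Dx↦r'^{-1}Dx.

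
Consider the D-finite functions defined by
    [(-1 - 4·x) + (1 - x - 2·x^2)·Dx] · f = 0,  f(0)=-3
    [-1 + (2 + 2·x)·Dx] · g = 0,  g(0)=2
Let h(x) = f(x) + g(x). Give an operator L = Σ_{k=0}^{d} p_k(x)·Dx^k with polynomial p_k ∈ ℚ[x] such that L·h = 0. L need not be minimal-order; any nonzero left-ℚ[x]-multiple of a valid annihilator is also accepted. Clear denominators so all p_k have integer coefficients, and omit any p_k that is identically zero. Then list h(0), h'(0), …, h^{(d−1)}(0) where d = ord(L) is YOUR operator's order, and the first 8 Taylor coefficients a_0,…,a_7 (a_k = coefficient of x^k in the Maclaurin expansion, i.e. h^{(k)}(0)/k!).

L = (-13 - 26·x - 40·x^2) + (25 + 69·x + 144·x^2 + 100·x^3)·Dx + (-2 - 20·x + 6·x^2 + 64·x^3 + 40·x^4)·Dx^2  (order 2).
h: a_k = -1, -2, -37/4, -119/8, -2117/64, -8057/128, -66069/512, -261087/1024, …
ICs: h(0) = -1, h′(0) = -2.

f: a_k = -3, -3, -9, -15, -33, -63, -129, -255, …
g: a_k = 2, 1, -1/4, 1/8, -5/64, 7/128, -21/512, 33/1024, …
Sum ⇒ L₀ = lclm(L_f,L_g) in ℚ(x)⟨Dx⟩.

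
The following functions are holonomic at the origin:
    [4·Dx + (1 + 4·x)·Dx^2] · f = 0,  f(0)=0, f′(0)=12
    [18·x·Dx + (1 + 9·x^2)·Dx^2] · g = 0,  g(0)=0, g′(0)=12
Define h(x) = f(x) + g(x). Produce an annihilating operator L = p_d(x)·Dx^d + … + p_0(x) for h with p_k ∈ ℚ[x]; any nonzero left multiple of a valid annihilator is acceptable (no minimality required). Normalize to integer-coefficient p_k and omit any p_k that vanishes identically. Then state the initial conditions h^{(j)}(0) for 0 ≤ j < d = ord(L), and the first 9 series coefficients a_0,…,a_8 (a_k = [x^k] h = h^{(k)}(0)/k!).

f: a_k = 0, 12, -24, 64, -192, 3072/5, -2048, 49152/7, -24576, …
g: a_k = 0, 12, 0, -36, 0, 972/5, 0, -8748/7, 0, …
Weyl lclm of L_f,L_g ⇒ L₀ (ord ≤ 4).
L = (-36 - 432·x + 972·x^2 + 1296·x^3)·Dx + (-25 - 72·x - 189·x^2 + 1944·x^3 + 2592·x^4)·Dx^2 + (-2 + x + 36·x^2 + 81·x^3 + 486·x^4 + 648·x^5)·Dx^3  (order 3).
h: a_k = 0, 24, -24, 28, -192, 4044/5, -2048, 5772, -24576, …
ICs: h(0) = 0, h′(0) = 24, h′′(0) = -48.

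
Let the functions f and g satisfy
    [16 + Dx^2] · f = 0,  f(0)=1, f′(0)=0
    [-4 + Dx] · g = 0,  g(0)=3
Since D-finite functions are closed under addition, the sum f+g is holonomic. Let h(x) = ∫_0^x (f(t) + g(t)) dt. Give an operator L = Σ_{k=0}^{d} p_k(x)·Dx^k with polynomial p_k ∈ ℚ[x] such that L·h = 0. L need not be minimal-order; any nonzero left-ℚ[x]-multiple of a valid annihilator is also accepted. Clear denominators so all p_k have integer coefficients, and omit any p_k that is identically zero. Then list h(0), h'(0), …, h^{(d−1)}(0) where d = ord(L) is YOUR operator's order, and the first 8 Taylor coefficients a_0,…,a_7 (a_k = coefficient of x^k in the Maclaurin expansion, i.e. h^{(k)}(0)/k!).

L = -64·Dx + 16·Dx^2 - 4·Dx^3 + Dx^4  (order 4).
h: a_k = 0, 4, 6, 16/3, 8, 128/15, 64/15, 512/315, …
ICs: h(0) = 0, h′(0) = 4, h′′(0) = 12, h′′′(0) = 32.

f: a_k = 1, 0, -8, 0, 32/3, 0, -256/45, 0, …
g: a_k = 3, 12, 24, 32, 32, 128/5, 256/15, 1024/105, …
h₀=f+g: left-lcm gives L₀, ord ≤ 3.
∫: right-multiply L₀ by Dx.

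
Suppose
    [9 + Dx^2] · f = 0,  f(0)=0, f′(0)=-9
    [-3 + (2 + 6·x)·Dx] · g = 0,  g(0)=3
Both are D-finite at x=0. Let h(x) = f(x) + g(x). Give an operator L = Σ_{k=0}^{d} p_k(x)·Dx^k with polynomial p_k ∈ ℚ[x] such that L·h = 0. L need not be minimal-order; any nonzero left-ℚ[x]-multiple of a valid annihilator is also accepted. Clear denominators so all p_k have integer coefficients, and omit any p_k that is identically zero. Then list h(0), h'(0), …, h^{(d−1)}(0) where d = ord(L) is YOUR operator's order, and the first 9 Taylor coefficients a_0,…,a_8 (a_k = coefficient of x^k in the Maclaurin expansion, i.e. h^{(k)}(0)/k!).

f: a_k = 0, -9, 0, 27/2, 0, -243/40, 0, 729/560, 0, …
g: a_k = 3, 9/2, -27/8, 81/16, -1215/128, 5103/256, -45927/1024, 216513/2048, -8444007/32768, …
Sum ⇒ L₀ = lclm(L_f,L_g) in ℚ(x)⟨Dx⟩.
L = (-63 - 216·x - 324·x^2) + (18 + 198·x + 648·x^2 + 648·x^3)·Dx + (-7 - 24·x - 36·x^2)·Dx^2 + (2 + 22·x + 72·x^2 + 72·x^3)·Dx^3  (order 3).
h: a_k = 3, -9/2, -27/8, 297/16, -1215/128, 17739/1280, -45927/1024, 7671267/71680, -8444007/32768, …
ICs: h(0) = 3, h′(0) = -9/2, h′′(0) = -27/4.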